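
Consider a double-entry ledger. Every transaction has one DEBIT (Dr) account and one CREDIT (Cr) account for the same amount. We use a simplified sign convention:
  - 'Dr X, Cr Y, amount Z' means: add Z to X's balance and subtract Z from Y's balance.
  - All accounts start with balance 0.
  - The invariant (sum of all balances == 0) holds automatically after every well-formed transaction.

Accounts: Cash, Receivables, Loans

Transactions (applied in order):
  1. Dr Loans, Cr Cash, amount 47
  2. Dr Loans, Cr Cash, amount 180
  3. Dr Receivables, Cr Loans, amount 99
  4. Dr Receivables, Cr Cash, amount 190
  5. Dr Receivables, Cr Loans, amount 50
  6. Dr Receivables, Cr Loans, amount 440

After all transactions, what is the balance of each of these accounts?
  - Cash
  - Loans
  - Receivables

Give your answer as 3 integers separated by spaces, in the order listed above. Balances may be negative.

After txn 1 (Dr Loans, Cr Cash, amount 47): Cash=-47 Loans=47
After txn 2 (Dr Loans, Cr Cash, amount 180): Cash=-227 Loans=227
After txn 3 (Dr Receivables, Cr Loans, amount 99): Cash=-227 Loans=128 Receivables=99
After txn 4 (Dr Receivables, Cr Cash, amount 190): Cash=-417 Loans=128 Receivables=289
After txn 5 (Dr Receivables, Cr Loans, amount 50): Cash=-417 Loans=78 Receivables=339
After txn 6 (Dr Receivables, Cr Loans, amount 440): Cash=-417 Loans=-362 Receivables=779

Answer: -417 -362 779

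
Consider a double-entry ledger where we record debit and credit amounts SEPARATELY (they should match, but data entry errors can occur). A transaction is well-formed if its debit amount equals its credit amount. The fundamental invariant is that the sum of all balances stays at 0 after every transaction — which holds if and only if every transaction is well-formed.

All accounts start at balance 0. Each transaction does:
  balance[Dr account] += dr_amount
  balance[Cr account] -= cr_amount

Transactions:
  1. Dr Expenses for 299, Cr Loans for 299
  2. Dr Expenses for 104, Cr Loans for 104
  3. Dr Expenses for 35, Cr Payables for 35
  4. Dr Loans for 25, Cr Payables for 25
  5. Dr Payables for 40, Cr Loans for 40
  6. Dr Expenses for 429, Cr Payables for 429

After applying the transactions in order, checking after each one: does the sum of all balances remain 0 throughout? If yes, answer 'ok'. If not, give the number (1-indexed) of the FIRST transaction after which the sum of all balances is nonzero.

Answer: ok

Derivation:
After txn 1: dr=299 cr=299 sum_balances=0
After txn 2: dr=104 cr=104 sum_balances=0
After txn 3: dr=35 cr=35 sum_balances=0
After txn 4: dr=25 cr=25 sum_balances=0
After txn 5: dr=40 cr=40 sum_balances=0
After txn 6: dr=429 cr=429 sum_balances=0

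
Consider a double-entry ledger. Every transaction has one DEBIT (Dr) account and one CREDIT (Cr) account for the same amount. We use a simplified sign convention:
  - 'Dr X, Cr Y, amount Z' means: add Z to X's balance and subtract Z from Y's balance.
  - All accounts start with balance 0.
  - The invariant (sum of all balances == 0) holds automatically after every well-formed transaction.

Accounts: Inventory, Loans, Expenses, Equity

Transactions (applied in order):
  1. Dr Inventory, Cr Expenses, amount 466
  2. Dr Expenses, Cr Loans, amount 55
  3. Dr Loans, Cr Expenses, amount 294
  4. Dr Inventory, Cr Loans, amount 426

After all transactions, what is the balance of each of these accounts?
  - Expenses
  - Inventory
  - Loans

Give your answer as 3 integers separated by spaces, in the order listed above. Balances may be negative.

After txn 1 (Dr Inventory, Cr Expenses, amount 466): Expenses=-466 Inventory=466
After txn 2 (Dr Expenses, Cr Loans, amount 55): Expenses=-411 Inventory=466 Loans=-55
After txn 3 (Dr Loans, Cr Expenses, amount 294): Expenses=-705 Inventory=466 Loans=239
After txn 4 (Dr Inventory, Cr Loans, amount 426): Expenses=-705 Inventory=892 Loans=-187

Answer: -705 892 -187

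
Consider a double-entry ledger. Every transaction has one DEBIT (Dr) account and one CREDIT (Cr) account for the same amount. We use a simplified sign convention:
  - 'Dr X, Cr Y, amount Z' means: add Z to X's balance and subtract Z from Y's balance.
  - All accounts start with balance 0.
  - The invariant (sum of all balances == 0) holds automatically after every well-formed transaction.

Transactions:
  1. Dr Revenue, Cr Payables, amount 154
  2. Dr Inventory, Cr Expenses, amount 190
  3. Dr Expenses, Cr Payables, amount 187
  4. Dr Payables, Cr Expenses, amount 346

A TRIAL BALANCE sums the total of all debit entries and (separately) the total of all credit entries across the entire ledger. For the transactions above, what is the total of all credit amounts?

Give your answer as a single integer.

Txn 1: credit+=154
Txn 2: credit+=190
Txn 3: credit+=187
Txn 4: credit+=346
Total credits = 877

Answer: 877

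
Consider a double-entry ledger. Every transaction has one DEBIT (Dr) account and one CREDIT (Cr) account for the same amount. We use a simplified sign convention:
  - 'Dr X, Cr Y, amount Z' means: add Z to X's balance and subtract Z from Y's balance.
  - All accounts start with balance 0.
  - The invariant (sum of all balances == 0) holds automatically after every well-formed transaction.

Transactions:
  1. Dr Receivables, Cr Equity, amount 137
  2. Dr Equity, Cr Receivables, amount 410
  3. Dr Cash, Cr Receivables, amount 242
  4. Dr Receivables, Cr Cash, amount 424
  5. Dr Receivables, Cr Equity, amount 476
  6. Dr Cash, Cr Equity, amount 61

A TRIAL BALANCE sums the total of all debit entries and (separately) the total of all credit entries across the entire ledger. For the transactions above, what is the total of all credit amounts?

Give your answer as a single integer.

Txn 1: credit+=137
Txn 2: credit+=410
Txn 3: credit+=242
Txn 4: credit+=424
Txn 5: credit+=476
Txn 6: credit+=61
Total credits = 1750

Answer: 1750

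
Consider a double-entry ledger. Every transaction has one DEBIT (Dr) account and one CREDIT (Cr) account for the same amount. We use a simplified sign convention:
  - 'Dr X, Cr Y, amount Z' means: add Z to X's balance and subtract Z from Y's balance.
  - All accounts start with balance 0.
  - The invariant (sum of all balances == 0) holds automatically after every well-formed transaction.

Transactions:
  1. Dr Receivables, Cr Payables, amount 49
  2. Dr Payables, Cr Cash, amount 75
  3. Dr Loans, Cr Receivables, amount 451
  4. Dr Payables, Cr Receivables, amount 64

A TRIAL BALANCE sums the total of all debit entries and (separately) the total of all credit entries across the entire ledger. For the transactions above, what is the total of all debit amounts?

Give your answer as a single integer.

Answer: 639

Derivation:
Txn 1: debit+=49
Txn 2: debit+=75
Txn 3: debit+=451
Txn 4: debit+=64
Total debits = 639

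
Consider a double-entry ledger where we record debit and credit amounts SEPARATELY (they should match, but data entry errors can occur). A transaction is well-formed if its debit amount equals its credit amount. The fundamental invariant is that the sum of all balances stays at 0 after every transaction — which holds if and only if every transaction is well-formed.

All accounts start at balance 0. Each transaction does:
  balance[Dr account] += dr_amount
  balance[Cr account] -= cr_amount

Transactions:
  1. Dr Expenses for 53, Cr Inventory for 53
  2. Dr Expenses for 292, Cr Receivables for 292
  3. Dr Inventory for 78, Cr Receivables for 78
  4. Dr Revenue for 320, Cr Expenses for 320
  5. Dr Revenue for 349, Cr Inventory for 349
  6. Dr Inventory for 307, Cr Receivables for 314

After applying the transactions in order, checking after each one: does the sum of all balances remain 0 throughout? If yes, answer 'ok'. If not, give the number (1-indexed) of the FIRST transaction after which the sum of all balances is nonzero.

After txn 1: dr=53 cr=53 sum_balances=0
After txn 2: dr=292 cr=292 sum_balances=0
After txn 3: dr=78 cr=78 sum_balances=0
After txn 4: dr=320 cr=320 sum_balances=0
After txn 5: dr=349 cr=349 sum_balances=0
After txn 6: dr=307 cr=314 sum_balances=-7

Answer: 6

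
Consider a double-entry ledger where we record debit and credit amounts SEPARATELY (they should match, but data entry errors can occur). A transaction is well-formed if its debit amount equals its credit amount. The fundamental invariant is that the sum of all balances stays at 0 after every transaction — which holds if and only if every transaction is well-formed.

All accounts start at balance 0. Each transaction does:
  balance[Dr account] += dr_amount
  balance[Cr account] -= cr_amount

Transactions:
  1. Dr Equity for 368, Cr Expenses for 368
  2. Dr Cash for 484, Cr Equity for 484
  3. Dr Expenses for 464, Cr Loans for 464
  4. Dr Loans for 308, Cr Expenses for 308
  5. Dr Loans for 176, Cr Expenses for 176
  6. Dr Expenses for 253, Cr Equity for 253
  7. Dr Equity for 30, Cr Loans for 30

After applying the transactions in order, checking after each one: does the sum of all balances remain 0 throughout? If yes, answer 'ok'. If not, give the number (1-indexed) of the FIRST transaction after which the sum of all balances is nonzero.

Answer: ok

Derivation:
After txn 1: dr=368 cr=368 sum_balances=0
After txn 2: dr=484 cr=484 sum_balances=0
After txn 3: dr=464 cr=464 sum_balances=0
After txn 4: dr=308 cr=308 sum_balances=0
After txn 5: dr=176 cr=176 sum_balances=0
After txn 6: dr=253 cr=253 sum_balances=0
After txn 7: dr=30 cr=30 sum_balances=0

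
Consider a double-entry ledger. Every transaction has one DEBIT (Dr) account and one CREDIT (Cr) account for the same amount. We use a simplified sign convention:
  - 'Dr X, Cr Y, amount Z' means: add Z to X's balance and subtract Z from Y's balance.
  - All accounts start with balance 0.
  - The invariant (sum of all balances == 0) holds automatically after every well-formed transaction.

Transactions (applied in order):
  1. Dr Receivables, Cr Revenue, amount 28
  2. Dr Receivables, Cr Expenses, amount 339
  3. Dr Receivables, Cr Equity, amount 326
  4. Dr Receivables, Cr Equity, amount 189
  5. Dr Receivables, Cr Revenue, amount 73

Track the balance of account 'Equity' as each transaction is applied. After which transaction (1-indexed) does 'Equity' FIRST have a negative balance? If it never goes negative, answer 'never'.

After txn 1: Equity=0
After txn 2: Equity=0
After txn 3: Equity=-326

Answer: 3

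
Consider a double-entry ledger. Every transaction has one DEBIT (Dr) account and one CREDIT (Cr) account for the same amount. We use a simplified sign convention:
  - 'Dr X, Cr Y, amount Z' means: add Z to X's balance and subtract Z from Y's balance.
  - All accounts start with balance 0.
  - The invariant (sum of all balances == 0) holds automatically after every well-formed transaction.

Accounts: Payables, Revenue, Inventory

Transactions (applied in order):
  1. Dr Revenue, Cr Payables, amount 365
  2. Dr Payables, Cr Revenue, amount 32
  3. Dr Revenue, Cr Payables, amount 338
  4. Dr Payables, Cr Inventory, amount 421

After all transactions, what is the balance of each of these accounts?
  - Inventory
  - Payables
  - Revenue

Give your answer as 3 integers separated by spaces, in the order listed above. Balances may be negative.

Answer: -421 -250 671

Derivation:
After txn 1 (Dr Revenue, Cr Payables, amount 365): Payables=-365 Revenue=365
After txn 2 (Dr Payables, Cr Revenue, amount 32): Payables=-333 Revenue=333
After txn 3 (Dr Revenue, Cr Payables, amount 338): Payables=-671 Revenue=671
After txn 4 (Dr Payables, Cr Inventory, amount 421): Inventory=-421 Payables=-250 Revenue=671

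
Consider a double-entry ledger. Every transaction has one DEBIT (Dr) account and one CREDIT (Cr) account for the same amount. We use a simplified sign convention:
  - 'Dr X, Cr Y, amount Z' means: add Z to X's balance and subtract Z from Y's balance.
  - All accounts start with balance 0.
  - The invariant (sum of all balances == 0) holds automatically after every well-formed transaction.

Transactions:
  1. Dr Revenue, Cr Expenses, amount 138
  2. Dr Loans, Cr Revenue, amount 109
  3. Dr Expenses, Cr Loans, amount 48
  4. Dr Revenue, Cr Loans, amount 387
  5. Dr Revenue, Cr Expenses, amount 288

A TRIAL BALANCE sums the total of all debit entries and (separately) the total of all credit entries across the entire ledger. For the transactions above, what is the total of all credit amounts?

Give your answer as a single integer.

Txn 1: credit+=138
Txn 2: credit+=109
Txn 3: credit+=48
Txn 4: credit+=387
Txn 5: credit+=288
Total credits = 970

Answer: 970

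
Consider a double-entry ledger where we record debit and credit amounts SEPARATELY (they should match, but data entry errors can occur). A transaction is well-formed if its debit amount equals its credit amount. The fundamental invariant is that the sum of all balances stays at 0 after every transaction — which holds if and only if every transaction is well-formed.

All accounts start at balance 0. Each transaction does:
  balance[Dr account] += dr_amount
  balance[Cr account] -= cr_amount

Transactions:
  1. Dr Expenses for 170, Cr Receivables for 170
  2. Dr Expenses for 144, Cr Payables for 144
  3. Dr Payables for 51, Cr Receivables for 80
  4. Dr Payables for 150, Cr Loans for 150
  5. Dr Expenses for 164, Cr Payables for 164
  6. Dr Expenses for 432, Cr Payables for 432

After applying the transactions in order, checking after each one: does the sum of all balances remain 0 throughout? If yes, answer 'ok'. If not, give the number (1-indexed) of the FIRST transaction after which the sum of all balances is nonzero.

After txn 1: dr=170 cr=170 sum_balances=0
After txn 2: dr=144 cr=144 sum_balances=0
After txn 3: dr=51 cr=80 sum_balances=-29
After txn 4: dr=150 cr=150 sum_balances=-29
After txn 5: dr=164 cr=164 sum_balances=-29
After txn 6: dr=432 cr=432 sum_balances=-29

Answer: 3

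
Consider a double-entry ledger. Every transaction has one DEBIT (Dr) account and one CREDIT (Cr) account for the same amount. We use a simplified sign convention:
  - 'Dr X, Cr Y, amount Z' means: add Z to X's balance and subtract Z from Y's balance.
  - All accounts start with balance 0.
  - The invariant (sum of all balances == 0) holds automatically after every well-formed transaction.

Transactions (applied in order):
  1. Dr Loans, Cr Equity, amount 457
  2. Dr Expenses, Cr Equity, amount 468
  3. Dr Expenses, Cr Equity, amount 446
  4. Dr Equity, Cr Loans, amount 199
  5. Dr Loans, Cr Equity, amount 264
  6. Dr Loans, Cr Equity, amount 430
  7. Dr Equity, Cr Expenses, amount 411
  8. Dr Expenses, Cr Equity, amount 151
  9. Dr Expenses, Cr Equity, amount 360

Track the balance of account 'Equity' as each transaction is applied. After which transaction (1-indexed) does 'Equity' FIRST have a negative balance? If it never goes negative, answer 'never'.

After txn 1: Equity=-457

Answer: 1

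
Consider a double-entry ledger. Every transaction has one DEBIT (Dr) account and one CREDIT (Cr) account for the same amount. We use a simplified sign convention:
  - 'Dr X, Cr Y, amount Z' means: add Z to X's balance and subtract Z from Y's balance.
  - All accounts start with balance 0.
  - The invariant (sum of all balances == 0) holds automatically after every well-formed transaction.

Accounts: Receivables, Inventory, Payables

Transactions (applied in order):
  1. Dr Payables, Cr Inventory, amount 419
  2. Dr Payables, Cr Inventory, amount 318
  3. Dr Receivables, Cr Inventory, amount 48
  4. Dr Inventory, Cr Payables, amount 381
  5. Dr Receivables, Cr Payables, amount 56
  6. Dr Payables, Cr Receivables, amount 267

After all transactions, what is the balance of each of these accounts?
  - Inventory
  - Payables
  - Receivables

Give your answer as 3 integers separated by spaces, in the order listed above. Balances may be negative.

After txn 1 (Dr Payables, Cr Inventory, amount 419): Inventory=-419 Payables=419
After txn 2 (Dr Payables, Cr Inventory, amount 318): Inventory=-737 Payables=737
After txn 3 (Dr Receivables, Cr Inventory, amount 48): Inventory=-785 Payables=737 Receivables=48
After txn 4 (Dr Inventory, Cr Payables, amount 381): Inventory=-404 Payables=356 Receivables=48
After txn 5 (Dr Receivables, Cr Payables, amount 56): Inventory=-404 Payables=300 Receivables=104
After txn 6 (Dr Payables, Cr Receivables, amount 267): Inventory=-404 Payables=567 Receivables=-163

Answer: -404 567 -163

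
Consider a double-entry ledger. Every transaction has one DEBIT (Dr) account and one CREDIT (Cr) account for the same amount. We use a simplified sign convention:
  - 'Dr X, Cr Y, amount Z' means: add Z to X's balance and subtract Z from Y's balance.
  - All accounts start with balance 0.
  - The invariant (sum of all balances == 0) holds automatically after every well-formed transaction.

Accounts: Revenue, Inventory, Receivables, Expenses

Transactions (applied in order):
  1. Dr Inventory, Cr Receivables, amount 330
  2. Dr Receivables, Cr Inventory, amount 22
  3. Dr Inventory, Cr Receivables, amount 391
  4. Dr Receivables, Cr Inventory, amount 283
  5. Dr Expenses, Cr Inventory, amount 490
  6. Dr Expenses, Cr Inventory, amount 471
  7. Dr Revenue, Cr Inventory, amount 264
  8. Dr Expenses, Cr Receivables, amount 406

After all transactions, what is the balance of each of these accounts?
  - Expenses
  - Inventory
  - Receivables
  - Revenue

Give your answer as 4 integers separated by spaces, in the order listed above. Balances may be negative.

After txn 1 (Dr Inventory, Cr Receivables, amount 330): Inventory=330 Receivables=-330
After txn 2 (Dr Receivables, Cr Inventory, amount 22): Inventory=308 Receivables=-308
After txn 3 (Dr Inventory, Cr Receivables, amount 391): Inventory=699 Receivables=-699
After txn 4 (Dr Receivables, Cr Inventory, amount 283): Inventory=416 Receivables=-416
After txn 5 (Dr Expenses, Cr Inventory, amount 490): Expenses=490 Inventory=-74 Receivables=-416
After txn 6 (Dr Expenses, Cr Inventory, amount 471): Expenses=961 Inventory=-545 Receivables=-416
After txn 7 (Dr Revenue, Cr Inventory, amount 264): Expenses=961 Inventory=-809 Receivables=-416 Revenue=264
After txn 8 (Dr Expenses, Cr Receivables, amount 406): Expenses=1367 Inventory=-809 Receivables=-822 Revenue=264

Answer: 1367 -809 -822 264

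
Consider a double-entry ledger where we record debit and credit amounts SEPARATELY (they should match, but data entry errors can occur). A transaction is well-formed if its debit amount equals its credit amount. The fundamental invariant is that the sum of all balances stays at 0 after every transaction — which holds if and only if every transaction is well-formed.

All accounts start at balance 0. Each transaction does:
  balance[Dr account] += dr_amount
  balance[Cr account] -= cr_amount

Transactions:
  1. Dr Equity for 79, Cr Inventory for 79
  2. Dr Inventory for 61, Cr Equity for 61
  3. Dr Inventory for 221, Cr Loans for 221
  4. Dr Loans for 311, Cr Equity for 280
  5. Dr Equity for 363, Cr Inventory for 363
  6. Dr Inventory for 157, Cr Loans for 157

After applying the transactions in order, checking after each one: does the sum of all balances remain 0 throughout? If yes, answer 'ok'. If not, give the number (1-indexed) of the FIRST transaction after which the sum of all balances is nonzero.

Answer: 4

Derivation:
After txn 1: dr=79 cr=79 sum_balances=0
After txn 2: dr=61 cr=61 sum_balances=0
After txn 3: dr=221 cr=221 sum_balances=0
After txn 4: dr=311 cr=280 sum_balances=31
After txn 5: dr=363 cr=363 sum_balances=31
After txn 6: dr=157 cr=157 sum_balances=31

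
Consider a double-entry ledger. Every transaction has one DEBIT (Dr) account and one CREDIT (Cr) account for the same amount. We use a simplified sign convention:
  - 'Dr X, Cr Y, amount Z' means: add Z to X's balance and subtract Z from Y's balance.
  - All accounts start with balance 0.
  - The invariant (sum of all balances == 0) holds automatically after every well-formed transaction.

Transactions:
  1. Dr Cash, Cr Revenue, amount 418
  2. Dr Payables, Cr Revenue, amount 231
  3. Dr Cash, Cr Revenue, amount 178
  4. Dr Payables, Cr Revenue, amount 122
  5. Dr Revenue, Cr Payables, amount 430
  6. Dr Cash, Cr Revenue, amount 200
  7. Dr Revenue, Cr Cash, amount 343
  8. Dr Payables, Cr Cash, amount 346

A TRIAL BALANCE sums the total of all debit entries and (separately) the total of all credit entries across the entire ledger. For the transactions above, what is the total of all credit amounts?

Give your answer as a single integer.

Txn 1: credit+=418
Txn 2: credit+=231
Txn 3: credit+=178
Txn 4: credit+=122
Txn 5: credit+=430
Txn 6: credit+=200
Txn 7: credit+=343
Txn 8: credit+=346
Total credits = 2268

Answer: 2268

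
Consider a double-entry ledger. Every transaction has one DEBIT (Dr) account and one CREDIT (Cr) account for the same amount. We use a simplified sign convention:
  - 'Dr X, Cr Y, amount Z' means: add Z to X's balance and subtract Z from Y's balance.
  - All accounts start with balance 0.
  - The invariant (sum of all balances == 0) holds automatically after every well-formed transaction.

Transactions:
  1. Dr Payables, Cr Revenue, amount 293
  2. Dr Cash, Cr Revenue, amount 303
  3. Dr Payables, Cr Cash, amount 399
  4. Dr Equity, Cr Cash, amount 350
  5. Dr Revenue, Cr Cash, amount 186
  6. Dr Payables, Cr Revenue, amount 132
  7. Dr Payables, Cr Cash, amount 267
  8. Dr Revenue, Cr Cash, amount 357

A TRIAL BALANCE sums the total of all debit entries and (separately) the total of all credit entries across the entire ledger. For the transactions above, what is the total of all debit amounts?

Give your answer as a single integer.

Answer: 2287

Derivation:
Txn 1: debit+=293
Txn 2: debit+=303
Txn 3: debit+=399
Txn 4: debit+=350
Txn 5: debit+=186
Txn 6: debit+=132
Txn 7: debit+=267
Txn 8: debit+=357
Total debits = 2287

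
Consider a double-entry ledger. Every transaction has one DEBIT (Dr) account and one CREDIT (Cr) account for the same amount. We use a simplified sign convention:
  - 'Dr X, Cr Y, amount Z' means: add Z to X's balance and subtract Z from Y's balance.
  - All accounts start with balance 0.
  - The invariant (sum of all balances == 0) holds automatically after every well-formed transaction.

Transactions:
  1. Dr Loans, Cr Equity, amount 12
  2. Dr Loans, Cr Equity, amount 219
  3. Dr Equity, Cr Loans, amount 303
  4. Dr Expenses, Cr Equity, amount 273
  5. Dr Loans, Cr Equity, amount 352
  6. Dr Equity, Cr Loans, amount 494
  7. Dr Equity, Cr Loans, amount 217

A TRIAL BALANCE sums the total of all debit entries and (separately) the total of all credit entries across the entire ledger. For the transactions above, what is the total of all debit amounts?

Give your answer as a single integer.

Answer: 1870

Derivation:
Txn 1: debit+=12
Txn 2: debit+=219
Txn 3: debit+=303
Txn 4: debit+=273
Txn 5: debit+=352
Txn 6: debit+=494
Txn 7: debit+=217
Total debits = 1870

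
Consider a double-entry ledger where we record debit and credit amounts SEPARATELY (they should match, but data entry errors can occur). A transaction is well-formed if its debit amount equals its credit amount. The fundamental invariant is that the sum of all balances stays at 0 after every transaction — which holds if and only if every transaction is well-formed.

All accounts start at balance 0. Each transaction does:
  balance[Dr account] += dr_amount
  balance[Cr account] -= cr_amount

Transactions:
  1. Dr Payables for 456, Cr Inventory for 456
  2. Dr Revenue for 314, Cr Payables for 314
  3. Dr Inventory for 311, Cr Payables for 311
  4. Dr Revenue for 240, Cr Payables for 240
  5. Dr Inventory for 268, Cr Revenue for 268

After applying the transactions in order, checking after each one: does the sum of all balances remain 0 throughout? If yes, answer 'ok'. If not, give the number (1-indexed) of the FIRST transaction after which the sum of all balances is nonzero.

Answer: ok

Derivation:
After txn 1: dr=456 cr=456 sum_balances=0
After txn 2: dr=314 cr=314 sum_balances=0
After txn 3: dr=311 cr=311 sum_balances=0
After txn 4: dr=240 cr=240 sum_balances=0
After txn 5: dr=268 cr=268 sum_balances=0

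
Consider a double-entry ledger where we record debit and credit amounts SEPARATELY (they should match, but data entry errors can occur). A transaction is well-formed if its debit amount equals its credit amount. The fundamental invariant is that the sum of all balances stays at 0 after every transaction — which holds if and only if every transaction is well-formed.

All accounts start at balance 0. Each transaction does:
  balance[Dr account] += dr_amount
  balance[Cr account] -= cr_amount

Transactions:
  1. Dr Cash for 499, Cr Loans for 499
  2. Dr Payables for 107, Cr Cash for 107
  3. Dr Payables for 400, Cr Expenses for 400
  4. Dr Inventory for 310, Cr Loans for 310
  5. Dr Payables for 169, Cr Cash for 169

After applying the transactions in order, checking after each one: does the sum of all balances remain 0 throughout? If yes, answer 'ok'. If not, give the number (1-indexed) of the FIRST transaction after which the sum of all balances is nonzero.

After txn 1: dr=499 cr=499 sum_balances=0
After txn 2: dr=107 cr=107 sum_balances=0
After txn 3: dr=400 cr=400 sum_balances=0
After txn 4: dr=310 cr=310 sum_balances=0
After txn 5: dr=169 cr=169 sum_balances=0

Answer: ok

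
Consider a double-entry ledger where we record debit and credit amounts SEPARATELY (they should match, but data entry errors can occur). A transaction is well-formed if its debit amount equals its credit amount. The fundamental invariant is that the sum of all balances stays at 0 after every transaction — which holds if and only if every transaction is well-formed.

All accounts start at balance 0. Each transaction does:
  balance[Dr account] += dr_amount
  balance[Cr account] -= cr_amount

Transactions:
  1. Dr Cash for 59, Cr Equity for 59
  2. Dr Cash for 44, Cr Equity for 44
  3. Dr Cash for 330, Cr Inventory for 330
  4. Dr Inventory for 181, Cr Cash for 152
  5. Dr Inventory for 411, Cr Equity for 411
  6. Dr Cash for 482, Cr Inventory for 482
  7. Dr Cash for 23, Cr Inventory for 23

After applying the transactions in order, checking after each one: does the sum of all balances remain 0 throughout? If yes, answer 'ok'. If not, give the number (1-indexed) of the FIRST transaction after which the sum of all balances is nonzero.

Answer: 4

Derivation:
After txn 1: dr=59 cr=59 sum_balances=0
After txn 2: dr=44 cr=44 sum_balances=0
After txn 3: dr=330 cr=330 sum_balances=0
After txn 4: dr=181 cr=152 sum_balances=29
After txn 5: dr=411 cr=411 sum_balances=29
After txn 6: dr=482 cr=482 sum_balances=29
After txn 7: dr=23 cr=23 sum_balances=29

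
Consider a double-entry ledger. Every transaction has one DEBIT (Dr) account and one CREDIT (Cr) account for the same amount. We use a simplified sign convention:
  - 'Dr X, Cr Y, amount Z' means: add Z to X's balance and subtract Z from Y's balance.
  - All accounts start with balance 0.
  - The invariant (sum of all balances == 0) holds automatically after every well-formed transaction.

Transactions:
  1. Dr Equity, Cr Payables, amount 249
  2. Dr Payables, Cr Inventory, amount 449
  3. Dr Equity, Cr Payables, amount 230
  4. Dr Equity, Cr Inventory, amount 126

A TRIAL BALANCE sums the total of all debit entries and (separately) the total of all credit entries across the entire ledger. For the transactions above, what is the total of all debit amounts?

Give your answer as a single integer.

Txn 1: debit+=249
Txn 2: debit+=449
Txn 3: debit+=230
Txn 4: debit+=126
Total debits = 1054

Answer: 1054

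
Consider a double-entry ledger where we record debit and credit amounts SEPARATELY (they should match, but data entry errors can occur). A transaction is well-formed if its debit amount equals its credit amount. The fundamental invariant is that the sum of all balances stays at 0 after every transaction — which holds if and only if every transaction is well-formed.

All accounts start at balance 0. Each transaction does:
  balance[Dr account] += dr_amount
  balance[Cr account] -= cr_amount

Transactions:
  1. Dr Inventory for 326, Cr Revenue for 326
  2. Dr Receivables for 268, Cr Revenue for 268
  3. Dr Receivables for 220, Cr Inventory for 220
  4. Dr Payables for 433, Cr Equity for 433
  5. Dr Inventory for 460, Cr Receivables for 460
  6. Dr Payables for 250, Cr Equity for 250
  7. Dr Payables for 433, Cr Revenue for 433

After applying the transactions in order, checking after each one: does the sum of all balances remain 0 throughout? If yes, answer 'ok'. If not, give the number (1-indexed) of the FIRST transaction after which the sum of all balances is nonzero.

Answer: ok

Derivation:
After txn 1: dr=326 cr=326 sum_balances=0
After txn 2: dr=268 cr=268 sum_balances=0
After txn 3: dr=220 cr=220 sum_balances=0
After txn 4: dr=433 cr=433 sum_balances=0
After txn 5: dr=460 cr=460 sum_balances=0
After txn 6: dr=250 cr=250 sum_balances=0
After txn 7: dr=433 cr=433 sum_balances=0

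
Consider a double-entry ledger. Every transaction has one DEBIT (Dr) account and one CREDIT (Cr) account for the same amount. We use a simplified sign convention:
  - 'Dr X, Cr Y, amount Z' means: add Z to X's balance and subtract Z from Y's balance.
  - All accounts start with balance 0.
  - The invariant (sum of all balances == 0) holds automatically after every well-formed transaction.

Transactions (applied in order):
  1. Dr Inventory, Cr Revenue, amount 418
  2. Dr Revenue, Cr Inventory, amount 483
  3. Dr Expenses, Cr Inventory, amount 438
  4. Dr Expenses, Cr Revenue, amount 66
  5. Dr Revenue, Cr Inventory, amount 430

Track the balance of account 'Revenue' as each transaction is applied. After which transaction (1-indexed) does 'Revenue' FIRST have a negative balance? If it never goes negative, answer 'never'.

Answer: 1

Derivation:
After txn 1: Revenue=-418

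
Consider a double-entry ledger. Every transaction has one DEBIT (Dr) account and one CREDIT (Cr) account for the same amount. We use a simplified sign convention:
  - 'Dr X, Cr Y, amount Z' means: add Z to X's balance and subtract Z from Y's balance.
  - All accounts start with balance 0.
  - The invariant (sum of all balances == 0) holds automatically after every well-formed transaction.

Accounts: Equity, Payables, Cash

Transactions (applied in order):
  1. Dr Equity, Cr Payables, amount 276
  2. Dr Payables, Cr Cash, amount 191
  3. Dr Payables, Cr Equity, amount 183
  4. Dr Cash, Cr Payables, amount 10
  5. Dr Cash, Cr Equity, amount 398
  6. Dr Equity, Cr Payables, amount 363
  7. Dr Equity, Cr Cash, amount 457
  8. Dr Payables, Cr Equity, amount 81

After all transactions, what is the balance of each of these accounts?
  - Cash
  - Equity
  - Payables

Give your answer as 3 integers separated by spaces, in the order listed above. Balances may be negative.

After txn 1 (Dr Equity, Cr Payables, amount 276): Equity=276 Payables=-276
After txn 2 (Dr Payables, Cr Cash, amount 191): Cash=-191 Equity=276 Payables=-85
After txn 3 (Dr Payables, Cr Equity, amount 183): Cash=-191 Equity=93 Payables=98
After txn 4 (Dr Cash, Cr Payables, amount 10): Cash=-181 Equity=93 Payables=88
After txn 5 (Dr Cash, Cr Equity, amount 398): Cash=217 Equity=-305 Payables=88
After txn 6 (Dr Equity, Cr Payables, amount 363): Cash=217 Equity=58 Payables=-275
After txn 7 (Dr Equity, Cr Cash, amount 457): Cash=-240 Equity=515 Payables=-275
After txn 8 (Dr Payables, Cr Equity, amount 81): Cash=-240 Equity=434 Payables=-194

Answer: -240 434 -194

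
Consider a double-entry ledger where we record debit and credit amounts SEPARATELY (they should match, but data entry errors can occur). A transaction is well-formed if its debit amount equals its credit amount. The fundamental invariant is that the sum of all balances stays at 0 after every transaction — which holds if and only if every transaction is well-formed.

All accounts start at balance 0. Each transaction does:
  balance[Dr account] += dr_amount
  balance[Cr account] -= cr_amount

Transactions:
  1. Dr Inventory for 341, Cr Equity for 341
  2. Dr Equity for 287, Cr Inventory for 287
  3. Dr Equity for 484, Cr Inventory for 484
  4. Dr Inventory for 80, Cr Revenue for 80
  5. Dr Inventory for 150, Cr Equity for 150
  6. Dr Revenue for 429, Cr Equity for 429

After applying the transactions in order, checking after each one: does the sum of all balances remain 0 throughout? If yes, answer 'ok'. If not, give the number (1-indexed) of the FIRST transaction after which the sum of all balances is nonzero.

After txn 1: dr=341 cr=341 sum_balances=0
After txn 2: dr=287 cr=287 sum_balances=0
After txn 3: dr=484 cr=484 sum_balances=0
After txn 4: dr=80 cr=80 sum_balances=0
After txn 5: dr=150 cr=150 sum_balances=0
After txn 6: dr=429 cr=429 sum_balances=0

Answer: ok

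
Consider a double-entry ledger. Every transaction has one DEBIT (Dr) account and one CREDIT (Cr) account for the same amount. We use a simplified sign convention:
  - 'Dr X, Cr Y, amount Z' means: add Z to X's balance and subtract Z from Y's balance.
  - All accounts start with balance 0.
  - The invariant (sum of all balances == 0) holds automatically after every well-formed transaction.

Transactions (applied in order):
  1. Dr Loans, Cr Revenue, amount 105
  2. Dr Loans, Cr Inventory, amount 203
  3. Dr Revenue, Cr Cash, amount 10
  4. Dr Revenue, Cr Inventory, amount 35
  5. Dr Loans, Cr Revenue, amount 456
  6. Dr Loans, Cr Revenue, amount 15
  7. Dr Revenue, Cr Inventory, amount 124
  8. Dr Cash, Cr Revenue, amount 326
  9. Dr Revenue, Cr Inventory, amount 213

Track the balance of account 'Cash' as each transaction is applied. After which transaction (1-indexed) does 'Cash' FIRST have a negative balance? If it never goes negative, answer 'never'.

Answer: 3

Derivation:
After txn 1: Cash=0
After txn 2: Cash=0
After txn 3: Cash=-10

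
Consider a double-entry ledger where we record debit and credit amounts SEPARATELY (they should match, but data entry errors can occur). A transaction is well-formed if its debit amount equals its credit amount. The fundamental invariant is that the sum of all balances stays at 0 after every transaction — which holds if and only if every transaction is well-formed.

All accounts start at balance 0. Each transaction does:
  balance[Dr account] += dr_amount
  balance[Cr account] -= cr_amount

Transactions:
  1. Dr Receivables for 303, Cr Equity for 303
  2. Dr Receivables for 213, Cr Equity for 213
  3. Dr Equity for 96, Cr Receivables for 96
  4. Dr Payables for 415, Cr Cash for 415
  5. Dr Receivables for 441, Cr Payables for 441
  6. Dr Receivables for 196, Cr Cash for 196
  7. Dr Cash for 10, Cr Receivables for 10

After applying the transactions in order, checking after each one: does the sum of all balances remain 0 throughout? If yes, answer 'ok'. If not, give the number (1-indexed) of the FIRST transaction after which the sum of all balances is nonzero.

After txn 1: dr=303 cr=303 sum_balances=0
After txn 2: dr=213 cr=213 sum_balances=0
After txn 3: dr=96 cr=96 sum_balances=0
After txn 4: dr=415 cr=415 sum_balances=0
After txn 5: dr=441 cr=441 sum_balances=0
After txn 6: dr=196 cr=196 sum_balances=0
After txn 7: dr=10 cr=10 sum_balances=0

Answer: ok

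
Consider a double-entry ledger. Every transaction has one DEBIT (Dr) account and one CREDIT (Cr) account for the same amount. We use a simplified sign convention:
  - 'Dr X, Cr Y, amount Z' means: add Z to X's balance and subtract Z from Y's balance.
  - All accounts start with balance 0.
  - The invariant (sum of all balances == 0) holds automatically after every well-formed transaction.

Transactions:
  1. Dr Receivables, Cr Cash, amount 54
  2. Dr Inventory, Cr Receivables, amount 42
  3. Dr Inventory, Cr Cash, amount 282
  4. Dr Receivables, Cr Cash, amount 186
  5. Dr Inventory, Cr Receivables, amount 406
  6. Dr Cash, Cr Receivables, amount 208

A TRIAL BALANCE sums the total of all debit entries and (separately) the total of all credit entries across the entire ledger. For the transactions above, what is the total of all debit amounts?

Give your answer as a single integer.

Txn 1: debit+=54
Txn 2: debit+=42
Txn 3: debit+=282
Txn 4: debit+=186
Txn 5: debit+=406
Txn 6: debit+=208
Total debits = 1178

Answer: 1178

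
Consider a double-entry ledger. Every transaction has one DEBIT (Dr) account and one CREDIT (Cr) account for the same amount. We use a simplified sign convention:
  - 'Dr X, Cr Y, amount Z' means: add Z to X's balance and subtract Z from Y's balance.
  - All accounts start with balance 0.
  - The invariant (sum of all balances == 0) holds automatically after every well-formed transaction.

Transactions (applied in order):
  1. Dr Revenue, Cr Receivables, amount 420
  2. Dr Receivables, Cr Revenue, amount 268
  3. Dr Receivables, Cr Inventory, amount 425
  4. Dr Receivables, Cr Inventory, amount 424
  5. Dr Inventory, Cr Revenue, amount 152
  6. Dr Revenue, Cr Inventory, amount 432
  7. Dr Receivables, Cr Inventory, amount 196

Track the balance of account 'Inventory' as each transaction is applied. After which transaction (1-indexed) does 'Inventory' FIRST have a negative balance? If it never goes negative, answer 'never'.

After txn 1: Inventory=0
After txn 2: Inventory=0
After txn 3: Inventory=-425

Answer: 3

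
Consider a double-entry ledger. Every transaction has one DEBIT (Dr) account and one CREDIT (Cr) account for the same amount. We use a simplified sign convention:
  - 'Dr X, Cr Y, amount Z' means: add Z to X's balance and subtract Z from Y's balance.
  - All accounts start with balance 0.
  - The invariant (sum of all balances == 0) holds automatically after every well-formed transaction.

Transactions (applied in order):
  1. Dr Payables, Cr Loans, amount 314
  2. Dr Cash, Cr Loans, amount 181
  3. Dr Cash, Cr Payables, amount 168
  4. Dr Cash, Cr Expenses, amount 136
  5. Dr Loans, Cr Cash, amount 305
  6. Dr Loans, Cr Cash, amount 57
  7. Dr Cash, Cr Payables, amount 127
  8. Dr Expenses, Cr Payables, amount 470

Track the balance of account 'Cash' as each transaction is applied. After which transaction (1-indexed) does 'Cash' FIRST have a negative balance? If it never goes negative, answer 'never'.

Answer: never

Derivation:
After txn 1: Cash=0
After txn 2: Cash=181
After txn 3: Cash=349
After txn 4: Cash=485
After txn 5: Cash=180
After txn 6: Cash=123
After txn 7: Cash=250
After txn 8: Cash=250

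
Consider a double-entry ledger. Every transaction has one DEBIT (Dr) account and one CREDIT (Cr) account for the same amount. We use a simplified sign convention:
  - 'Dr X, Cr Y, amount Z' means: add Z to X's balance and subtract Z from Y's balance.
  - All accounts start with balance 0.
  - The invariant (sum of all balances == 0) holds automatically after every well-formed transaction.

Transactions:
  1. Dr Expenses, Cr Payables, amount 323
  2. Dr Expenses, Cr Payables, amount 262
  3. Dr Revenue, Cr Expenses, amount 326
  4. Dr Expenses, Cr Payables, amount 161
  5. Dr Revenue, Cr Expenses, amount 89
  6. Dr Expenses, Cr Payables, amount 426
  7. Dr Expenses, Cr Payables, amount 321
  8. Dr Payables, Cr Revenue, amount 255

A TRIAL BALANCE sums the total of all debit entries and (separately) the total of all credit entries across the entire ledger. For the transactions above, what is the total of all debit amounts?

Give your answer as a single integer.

Answer: 2163

Derivation:
Txn 1: debit+=323
Txn 2: debit+=262
Txn 3: debit+=326
Txn 4: debit+=161
Txn 5: debit+=89
Txn 6: debit+=426
Txn 7: debit+=321
Txn 8: debit+=255
Total debits = 2163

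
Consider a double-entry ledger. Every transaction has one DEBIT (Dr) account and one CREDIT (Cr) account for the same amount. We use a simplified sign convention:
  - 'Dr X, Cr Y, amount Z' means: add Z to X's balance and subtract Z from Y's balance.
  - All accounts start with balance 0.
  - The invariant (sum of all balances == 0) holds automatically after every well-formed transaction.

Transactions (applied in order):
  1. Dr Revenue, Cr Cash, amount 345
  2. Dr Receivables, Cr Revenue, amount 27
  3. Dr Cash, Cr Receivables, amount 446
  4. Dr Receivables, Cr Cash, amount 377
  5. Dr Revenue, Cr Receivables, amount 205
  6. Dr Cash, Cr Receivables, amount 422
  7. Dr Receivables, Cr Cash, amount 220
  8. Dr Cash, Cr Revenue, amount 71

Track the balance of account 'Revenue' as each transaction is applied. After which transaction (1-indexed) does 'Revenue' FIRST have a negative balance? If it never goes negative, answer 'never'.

Answer: never

Derivation:
After txn 1: Revenue=345
After txn 2: Revenue=318
After txn 3: Revenue=318
After txn 4: Revenue=318
After txn 5: Revenue=523
After txn 6: Revenue=523
After txn 7: Revenue=523
After txn 8: Revenue=452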